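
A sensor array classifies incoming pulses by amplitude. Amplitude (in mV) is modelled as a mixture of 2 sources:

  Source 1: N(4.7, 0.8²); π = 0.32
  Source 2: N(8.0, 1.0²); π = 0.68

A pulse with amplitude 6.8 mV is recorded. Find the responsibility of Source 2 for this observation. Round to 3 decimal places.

0.963

By Bayes' theorem, P(k | x) = π_k f_k(x) / Σ_j π_j f_j(x).
Component likelihoods at x = 6.8 mV:
  p_1 = (1/(0.8·√(2π)))·exp(−(6.8−4.7)²/(2·0.8²)) = 0.498678·exp(-3.44531) = 0.0159052
  p_2 = (1/(1.0·√(2π)))·exp(−(6.8−8.0)²/(2·1.0²)) = 0.398942·exp(-0.72000) = 0.194186
Unnormalised posteriors:
  π_1·p_1 = 0.32 × 0.0159052 = 0.00508967
  π_2·p_2 = 0.68 × 0.194186 = 0.132047
Marginal: 0.00508967 + 0.132047 = 0.137136
So the posterior for Source 2 is 0.132047 / 0.137136 ≈ 0.963.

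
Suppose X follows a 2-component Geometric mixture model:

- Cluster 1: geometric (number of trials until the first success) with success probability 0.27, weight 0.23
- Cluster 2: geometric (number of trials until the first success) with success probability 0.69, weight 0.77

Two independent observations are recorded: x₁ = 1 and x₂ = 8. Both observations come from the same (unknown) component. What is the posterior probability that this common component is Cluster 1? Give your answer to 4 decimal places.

0.9484

By Bayes' theorem, P(k | x) = w_k f_k(x) / Σ_j w_j f_j(x).
Since both observations come from the same component, the likelihood for component k is f_k(x₁)·f_k(x₂).
  L_1 = [0.27] × [0.029828] = 0.00805355
  L_2 = [0.69] × [0.000189837] = 0.000130988
Multiply by the mixture weights:
  w_1·L_1 = 0.23 × 0.00805355 = 0.00185232
  w_2·L_2 = 0.77 × 0.000130988 = 0.00010086
Sum: 0.00185232 + 0.00010086 = 0.00195318
Responsibility of Cluster 1: 0.00185232 / 0.00195318 ≈ 0.9484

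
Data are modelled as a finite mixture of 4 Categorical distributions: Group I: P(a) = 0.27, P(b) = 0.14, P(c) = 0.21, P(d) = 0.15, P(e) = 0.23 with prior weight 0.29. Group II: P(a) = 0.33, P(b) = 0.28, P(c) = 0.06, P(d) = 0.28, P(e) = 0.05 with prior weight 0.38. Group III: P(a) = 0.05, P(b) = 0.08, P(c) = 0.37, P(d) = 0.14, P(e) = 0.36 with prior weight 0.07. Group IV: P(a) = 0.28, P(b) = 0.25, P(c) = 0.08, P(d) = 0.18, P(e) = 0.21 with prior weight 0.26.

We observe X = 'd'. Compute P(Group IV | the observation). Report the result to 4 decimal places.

P(component k | x) = w_k·f_k(x) / marginal(x), where marginal(x) = Σ_j w_j·f_j(x).
Categorical probabilities:
  L_I = P(d | comp) = 0.15
  L_II = P(d | comp) = 0.28
  L_III = P(d | comp) = 0.14
  L_IV = P(d | comp) = 0.18
Multiply by the mixture weights:
  w_I·L_I = 0.29 × 0.15 = 0.0435
  w_II·L_II = 0.38 × 0.28 = 0.1064
  w_III·L_III = 0.07 × 0.14 = 0.0098
  w_IV·L_IV = 0.26 × 0.18 = 0.0468
Marginal: 0.0435 + 0.1064 + 0.0098 + 0.0468 = 0.2065
P(Group IV | x) = 0.0468 / 0.2065 ≈ 0.2266

0.2266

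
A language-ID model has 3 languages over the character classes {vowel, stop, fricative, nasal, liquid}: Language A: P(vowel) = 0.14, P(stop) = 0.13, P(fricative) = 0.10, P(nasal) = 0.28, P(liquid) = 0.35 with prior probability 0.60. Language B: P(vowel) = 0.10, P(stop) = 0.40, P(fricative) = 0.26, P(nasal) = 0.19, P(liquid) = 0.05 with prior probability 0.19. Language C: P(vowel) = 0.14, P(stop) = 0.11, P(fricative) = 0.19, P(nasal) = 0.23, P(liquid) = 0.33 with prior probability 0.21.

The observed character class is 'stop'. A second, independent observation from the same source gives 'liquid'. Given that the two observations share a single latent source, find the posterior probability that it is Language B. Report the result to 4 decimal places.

P(component k | x) = w_k·f_k(x) / marginal(x), where marginal(x) = Σ_j w_j·f_j(x).
Since both observations come from the same component, the likelihood for component k is f_k(x₁)·f_k(x₂).
  L_A = [0.13] × [0.35] = 0.0455
  L_B = [0.4] × [0.05] = 0.02
  L_C = [0.11] × [0.33] = 0.0363
Prior × likelihood for each component:
  w_A·L_A = 0.60 × 0.0455 = 0.0273
  w_B·L_B = 0.19 × 0.02 = 0.0038
  w_C·L_C = 0.21 × 0.0363 = 0.007623
Marginal: 0.0273 + 0.0038 + 0.007623 = 0.038723
P(Language B | x) = 0.0038 / 0.038723 ≈ 0.0981

0.0981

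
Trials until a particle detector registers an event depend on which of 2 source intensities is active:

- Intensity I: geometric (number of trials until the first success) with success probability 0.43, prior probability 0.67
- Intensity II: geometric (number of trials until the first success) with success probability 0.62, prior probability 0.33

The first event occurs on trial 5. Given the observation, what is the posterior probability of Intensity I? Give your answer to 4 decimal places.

P(component k | x) = π_k·f_k(x) / marginal(x), where marginal(x) = Σ_j π_j·f_j(x).
Geometric probabilities:
  f_I = 0.43·(1−0.43)^4 = 0.43·0.10556 = 0.0453908
  f_II = 0.62·(1−0.62)^4 = 0.62·0.0208514 = 0.0129278
Unnormalised posteriors:
  π_I·f_I = 0.67 × 0.0453908 = 0.0304118
  π_II·f_II = 0.33 × 0.0129278 = 0.00426619
Denominator: 0.0304118 + 0.00426619 = 0.034678
P(Intensity I | 5) = 0.0304118 / 0.034678 ≈ 0.8770

0.8770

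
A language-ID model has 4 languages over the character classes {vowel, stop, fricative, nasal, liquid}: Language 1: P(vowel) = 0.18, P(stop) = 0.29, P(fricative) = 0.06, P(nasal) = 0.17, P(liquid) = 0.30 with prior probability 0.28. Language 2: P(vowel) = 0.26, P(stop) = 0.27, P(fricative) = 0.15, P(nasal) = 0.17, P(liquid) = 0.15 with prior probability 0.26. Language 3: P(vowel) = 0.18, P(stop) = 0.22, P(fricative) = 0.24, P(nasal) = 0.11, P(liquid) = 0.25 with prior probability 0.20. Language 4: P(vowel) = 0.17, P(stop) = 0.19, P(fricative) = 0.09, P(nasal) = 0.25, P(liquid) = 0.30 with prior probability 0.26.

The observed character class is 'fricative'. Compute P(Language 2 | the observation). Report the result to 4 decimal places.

0.3066

Posterior ∝ prior × likelihood, so P(k | x) ∝ π_k f_k(x); normalise over all components.
Categorical probabilities:
  L_1 = 0.06
  L_2 = 0.15
  L_3 = 0.24
  L_4 = 0.09
Multiply by the mixture weights:
  π_1·L_1 = 0.28 × 0.06 = 0.0168
  π_2·L_2 = 0.26 × 0.15 = 0.039
  π_3·L_3 = 0.20 × 0.24 = 0.048
  π_4·L_4 = 0.26 × 0.09 = 0.0234
Denominator: 0.0168 + 0.039 + 0.048 + 0.0234 = 0.1272
P(Language 2 | data) = 0.039 / 0.1272 ≈ 0.3066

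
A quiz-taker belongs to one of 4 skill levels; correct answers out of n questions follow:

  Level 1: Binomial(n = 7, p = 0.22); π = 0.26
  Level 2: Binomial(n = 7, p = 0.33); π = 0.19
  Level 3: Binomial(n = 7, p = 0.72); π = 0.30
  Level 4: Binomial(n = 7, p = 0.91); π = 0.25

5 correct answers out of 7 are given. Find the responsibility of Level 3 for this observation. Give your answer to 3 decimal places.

P(component k | x) = P(Z=k)·f_k(x) / marginal(x), where marginal(x) = Σ_j P(Z=j)·f_j(x).
Component likelihoods at x = 5 correct answers out of 7:
  p_1 = C(7,5)·0.22^5·0.78^2 = 21·0.000515363·0.6084 = 0.00658449
  p_2 = C(7,5)·0.33^5·0.67^2 = 21·0.00391354·0.4489 = 0.0368925
  p_3 = C(7,5)·0.72^5·0.28^2 = 21·0.193492·0.0784 = 0.318565
  p_4 = C(7,5)·0.91^5·0.09^2 = 21·0.624032·0.0081 = 0.106148
Weight by the priors:
  P(Z=1)·p_1 = 0.26 × 0.00658449 = 0.00171197
  P(Z=2)·p_2 = 0.19 × 0.0368925 = 0.00700958
  P(Z=3)·p_3 = 0.30 × 0.318565 = 0.0955695
  P(Z=4)·p_4 = 0.25 × 0.106148 = 0.026537
Evidence: 0.00171197 + 0.00700958 + 0.0955695 + 0.026537 = 0.130828
P(Level 3 | 5 correct answers out of 7) = 0.0955695 / 0.130828 ≈ 0.730

0.730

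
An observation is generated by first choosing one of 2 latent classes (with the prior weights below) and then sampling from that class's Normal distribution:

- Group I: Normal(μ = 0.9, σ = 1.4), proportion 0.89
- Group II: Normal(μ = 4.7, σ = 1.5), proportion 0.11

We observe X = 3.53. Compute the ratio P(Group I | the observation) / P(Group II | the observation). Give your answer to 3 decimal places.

2.013

The posterior odds equal the prior odds times the likelihood ratio: (π_i/π_j)·(f_i(x)/f_j(x)).
Component likelihoods at x = 3.53:
  L_I = (1/(1.4·√(2π)))·exp(−(3.53−0.9)²/(2·1.4²)) = 0.284959·exp(-1.76452) = 0.0488048
  L_II = (1/(1.5·√(2π)))·exp(−(3.53−4.7)²/(2·1.5²)) = 0.265962·exp(-0.30420) = 0.196203
Odds = (0.89/0.11) × (0.0488048/0.196203) = 8.09091 × 0.248746 ≈ 2.013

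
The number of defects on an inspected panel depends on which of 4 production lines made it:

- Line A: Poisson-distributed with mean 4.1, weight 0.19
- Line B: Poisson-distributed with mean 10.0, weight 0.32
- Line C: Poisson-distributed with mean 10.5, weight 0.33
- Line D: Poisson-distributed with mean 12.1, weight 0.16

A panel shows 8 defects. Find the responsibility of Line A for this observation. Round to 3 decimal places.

Apply Bayes' rule: the posterior for each component is proportional to its prior times its likelihood at x.
Evaluate each component's likelihood at the observed value:
  f_A = e^(−4.1)·4.1^8/8! = 0.0328203
  f_B = e^(−10.0)·10.0^8/8! = 0.112599
  f_C = e^(−10.5)·10.5^8/8! = 0.100902
  f_D = e^(−12.1)·12.1^8/8! = 0.0633577
Prior × likelihood for each component:
  P(Z=A)·f_A = 0.19 × 0.0328203 = 0.00623586
  P(Z=B)·f_B = 0.32 × 0.112599 = 0.0360317
  P(Z=C)·f_C = 0.33 × 0.100902 = 0.0332978
  P(Z=D)·f_D = 0.16 × 0.0633577 = 0.0101372
Evidence: 0.00623586 + 0.0360317 + 0.0332978 + 0.0101372 = 0.0857026
P(Line A | x) ≈ 0.073

0.073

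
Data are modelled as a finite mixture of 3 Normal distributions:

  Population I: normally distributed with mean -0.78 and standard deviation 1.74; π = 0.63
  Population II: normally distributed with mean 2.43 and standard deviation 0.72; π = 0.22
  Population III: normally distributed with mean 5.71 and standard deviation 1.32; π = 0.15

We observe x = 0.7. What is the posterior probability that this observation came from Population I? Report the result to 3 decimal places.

The responsibility of component k is π_k f_k(x) divided by Σ_j π_j f_j(x).
Normal densities:
  f_I = (1/(1.74·√(2π)))·exp(−(0.7−-0.78)²/(2·1.74²)) = 0.229277·exp(-0.36174) = 0.159683
  f_II = (1/(0.72·√(2π)))·exp(−(0.7−2.43)²/(2·0.72²)) = 0.554087·exp(-2.88667) = 0.0308967
  f_III = (1/(1.32·√(2π)))·exp(−(0.7−5.71)²/(2·1.32²)) = 0.302229·exp(-7.20274) = 0.000225023
Prior × likelihood for each component:
  π_I·f_I = 0.63 × 0.159683 = 0.100601
  π_II·f_II = 0.22 × 0.0308967 = 0.00679728
  π_III·f_III = 0.15 × 0.000225023 = 3.37535e-05
Normaliser: 0.100601 + 0.00679728 + 3.37535e-05 = 0.107432
P(Population I | 0.7) ≈ 0.936

0.936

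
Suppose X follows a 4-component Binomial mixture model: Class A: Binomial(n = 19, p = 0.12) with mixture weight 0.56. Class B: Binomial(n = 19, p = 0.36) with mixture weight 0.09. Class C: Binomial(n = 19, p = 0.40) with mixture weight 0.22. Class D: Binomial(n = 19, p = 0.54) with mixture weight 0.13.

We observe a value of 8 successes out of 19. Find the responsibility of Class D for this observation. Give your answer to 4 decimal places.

Apply Bayes' rule: the posterior for each component is proportional to its prior times its likelihood at x.
Evaluate each component's likelihood at the observed value:
  p_A = C(19,8)·0.12^8·0.88^11 = 75582·4.29982e-08·0.245081 = 0.000796485
  p_B = C(19,8)·0.36^8·0.64^11 = 75582·0.000282111·0.0073787 = 0.157332
  p_C = C(19,8)·0.40^8·0.60^11 = 75582·0.00065536·0.00362797 = 0.179706
  p_D = C(19,8)·0.54^8·0.46^11 = 75582·0.0072302·0.000195135 = 0.106636
Unnormalised posteriors:
  w_A·p_A = 0.56 × 0.000796485 = 0.000446032
  w_B·p_B = 0.09 × 0.157332 = 0.0141599
  w_C·p_C = 0.22 × 0.179706 = 0.0395353
  w_D·p_D = 0.13 × 0.106636 = 0.0138627
Sum: 0.000446032 + 0.0141599 + 0.0395353 + 0.0138627 = 0.0680039
P(Class D | 8 successes out of 19) ≈ 0.2039

0.2039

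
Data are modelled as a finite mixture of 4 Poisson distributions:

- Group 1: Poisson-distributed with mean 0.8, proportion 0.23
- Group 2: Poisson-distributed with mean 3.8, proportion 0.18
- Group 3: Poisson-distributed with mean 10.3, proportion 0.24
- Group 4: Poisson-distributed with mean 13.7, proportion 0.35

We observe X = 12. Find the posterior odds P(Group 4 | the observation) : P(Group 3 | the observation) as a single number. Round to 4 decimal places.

Since P(k|x) ∝ π_k f_k(x), the posterior odds are π_i f_i(x) / (π_j f_j(x)).
Component likelihoods at x = 12:
  f_1 = 6.44625e-11
  f_2 = 0.000423396
  f_3 = 0.10011
  f_4 = 0.102441
Posterior odds = (π_4·f_4) / (π_3·f_3) = (0.35·0.102441) / (0.24·0.10011) = 0.0358545 / 0.0240264 ≈ 1.4923

1.4923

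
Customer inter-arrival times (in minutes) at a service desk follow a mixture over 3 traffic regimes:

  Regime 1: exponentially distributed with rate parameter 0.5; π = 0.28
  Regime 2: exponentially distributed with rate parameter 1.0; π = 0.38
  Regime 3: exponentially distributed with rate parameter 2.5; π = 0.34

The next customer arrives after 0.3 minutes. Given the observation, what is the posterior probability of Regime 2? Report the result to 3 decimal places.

P(component k | x) = π_k·f_k(x) / marginal(x), where marginal(x) = Σ_j π_j·f_j(x).
Component likelihoods at x = 0.3 minutes:
  L_1 = 0.5·e^(−0.5·0.3) = 0.5·e^(−0.1500) = 0.430354
  L_2 = 1.0·e^(−1.0·0.3) = 1.0·e^(−0.3000) = 0.740818
  L_3 = 2.5·e^(−2.5·0.3) = 2.5·e^(−0.7500) = 1.18092
Multiply by the mixture weights:
  π_1·L_1 = 0.28 × 0.430354 = 0.120499
  π_2·L_2 = 0.38 × 0.740818 = 0.281511
  π_3·L_3 = 0.34 × 1.18092 = 0.401512
Sum: 0.120499 + 0.281511 + 0.401512 = 0.803522
Responsibility of Regime 2: 0.281511 / 0.803522 ≈ 0.350

0.350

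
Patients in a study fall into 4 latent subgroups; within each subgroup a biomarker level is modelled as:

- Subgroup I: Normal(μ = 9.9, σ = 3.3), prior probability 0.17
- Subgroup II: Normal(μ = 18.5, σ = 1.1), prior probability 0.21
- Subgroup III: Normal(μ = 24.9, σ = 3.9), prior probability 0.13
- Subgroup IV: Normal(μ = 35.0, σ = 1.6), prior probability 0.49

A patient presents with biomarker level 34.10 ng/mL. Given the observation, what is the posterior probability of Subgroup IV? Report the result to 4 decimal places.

0.9922

P(component k | x) = P(Z=k)·f_k(x) / marginal(x), where marginal(x) = Σ_j P(Z=j)·f_j(x).
Evaluate each component's likelihood at the observed value:
  f_I = (1/(3.3·√(2π)))·exp(−(34.10−9.9)²/(2·3.3²)) = 0.120892·exp(-26.88889) = 2.53922e-13
  f_II = (1/(1.1·√(2π)))·exp(−(34.10−18.5)²/(2·1.1²)) = 0.362675·exp(-100.56198) = 7.69136e-45
  f_III = (1/(3.9·√(2π)))·exp(−(34.10−24.9)²/(2·3.9²)) = 0.102293·exp(-2.78238) = 0.00633101
  f_IV = (1/(1.6·√(2π)))·exp(−(34.10−35.0)²/(2·1.6²)) = 0.249339·exp(-0.15820) = 0.212855
Unnormalised posteriors:
  P(Z=I)·f_I = 0.17 × 2.53922e-13 = 4.31667e-14
  P(Z=II)·f_II = 0.21 × 7.69136e-45 = 1.61518e-45
  P(Z=III)·f_III = 0.13 × 0.00633101 = 0.000823032
  P(Z=IV)·f_IV = 0.49 × 0.212855 = 0.104299
Evidence: 4.31667e-14 + 1.61518e-45 + 0.000823032 + 0.104299 = 0.105122
P(Subgroup IV | x) ≈ 0.9922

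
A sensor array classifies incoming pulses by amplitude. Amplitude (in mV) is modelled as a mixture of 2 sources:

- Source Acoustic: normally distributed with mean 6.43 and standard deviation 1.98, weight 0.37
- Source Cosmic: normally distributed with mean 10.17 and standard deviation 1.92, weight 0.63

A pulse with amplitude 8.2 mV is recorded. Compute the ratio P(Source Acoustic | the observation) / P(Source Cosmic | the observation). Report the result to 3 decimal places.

0.647

The posterior odds equal the prior odds times the likelihood ratio: (π_i/π_j)·(f_i(x)/f_j(x)).
Normal densities:
  f_Acoustic = (1/(1.98·√(2π)))·exp(−(8.2−6.43)²/(2·1.98²)) = 0.201486·exp(-0.39956) = 0.135119
  f_Cosmic = (1/(1.92·√(2π)))·exp(−(8.2−10.17)²/(2·1.92²)) = 0.207782·exp(-0.52638) = 0.122745
Posterior odds = (π_Acoustic·f_Acoustic) / (π_Cosmic·f_Cosmic) = (0.37·0.135119) / (0.63·0.122745) = 0.049994 / 0.0773295 ≈ 0.647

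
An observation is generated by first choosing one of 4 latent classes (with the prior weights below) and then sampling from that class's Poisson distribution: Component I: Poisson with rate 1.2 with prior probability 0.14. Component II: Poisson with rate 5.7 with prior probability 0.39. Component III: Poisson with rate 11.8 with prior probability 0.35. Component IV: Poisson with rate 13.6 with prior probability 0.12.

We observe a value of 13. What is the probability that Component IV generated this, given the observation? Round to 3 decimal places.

The responsibility of component k is π_k f_k(x) divided by Σ_j π_j f_j(x).
Poisson probabilities:
  f_I = 5.17514e-10
  f_II = 0.00360259
  f_III = 0.103636
  f_IV = 0.108473
Weight by the priors:
  π_I·f_I = 0.14 × 5.17514e-10 = 7.2452e-11
  π_II·f_II = 0.39 × 0.00360259 = 0.00140501
  π_III·f_III = 0.35 × 0.103636 = 0.0362726
  π_IV·f_IV = 0.12 × 0.108473 = 0.0130167
Marginal: 7.2452e-11 + 0.00140501 + 0.0362726 + 0.0130167 = 0.0506944
So the posterior for Component IV is 0.0130167 / 0.0506944 ≈ 0.257.

0.257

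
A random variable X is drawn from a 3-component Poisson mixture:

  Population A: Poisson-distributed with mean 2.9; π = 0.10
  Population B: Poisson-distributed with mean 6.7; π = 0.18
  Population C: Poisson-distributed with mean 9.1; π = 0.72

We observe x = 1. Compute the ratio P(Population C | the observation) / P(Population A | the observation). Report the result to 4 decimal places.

0.0459

Posterior odds = (π_i f_i(x)) / (π_j f_j(x)); the normalising sum cancels.
Component likelihoods at x = 1:
  p_A = 0.159567
  p_B = 0.00824711
  p_C = 0.00101616
Odds = (0.72/0.10) × (0.00101616/0.159567) = 7.2 × 0.00636821 ≈ 0.0459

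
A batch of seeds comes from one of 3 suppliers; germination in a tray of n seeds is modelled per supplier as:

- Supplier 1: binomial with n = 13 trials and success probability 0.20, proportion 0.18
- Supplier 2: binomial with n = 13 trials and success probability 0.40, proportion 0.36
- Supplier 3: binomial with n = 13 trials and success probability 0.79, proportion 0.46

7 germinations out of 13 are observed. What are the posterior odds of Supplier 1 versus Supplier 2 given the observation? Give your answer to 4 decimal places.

0.0219

Posterior odds = (P(Z=i) f_i(x)) / (P(Z=j) f_j(x)); the normalising sum cancels.
Component likelihoods at x = 7 germinations out of 13:
  p_1 = 0.00575794
  p_2 = 0.131173
  p_3 = 0.0282633
Odds = (0.18/0.36) × (0.00575794/0.131173) = 0.5 × 0.0438957 ≈ 0.0219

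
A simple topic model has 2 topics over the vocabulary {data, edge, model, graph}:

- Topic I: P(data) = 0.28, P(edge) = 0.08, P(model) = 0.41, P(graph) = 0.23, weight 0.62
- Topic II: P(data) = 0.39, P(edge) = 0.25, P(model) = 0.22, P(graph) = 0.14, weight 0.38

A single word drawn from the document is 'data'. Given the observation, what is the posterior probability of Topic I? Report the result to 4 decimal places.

P(component k | x) = π_k·f_k(x) / marginal(x), where marginal(x) = Σ_j π_j·f_j(x).
Categorical probabilities:
  f_I = P(data | comp) = 0.28
  f_II = P(data | comp) = 0.39
Multiply by the mixture weights:
  π_I·f_I = 0.62 × 0.28 = 0.1736
  π_II·f_II = 0.38 × 0.39 = 0.1482
Marginal: 0.1736 + 0.1482 = 0.3218
P(Topic I | x) ≈ 0.5395

0.5395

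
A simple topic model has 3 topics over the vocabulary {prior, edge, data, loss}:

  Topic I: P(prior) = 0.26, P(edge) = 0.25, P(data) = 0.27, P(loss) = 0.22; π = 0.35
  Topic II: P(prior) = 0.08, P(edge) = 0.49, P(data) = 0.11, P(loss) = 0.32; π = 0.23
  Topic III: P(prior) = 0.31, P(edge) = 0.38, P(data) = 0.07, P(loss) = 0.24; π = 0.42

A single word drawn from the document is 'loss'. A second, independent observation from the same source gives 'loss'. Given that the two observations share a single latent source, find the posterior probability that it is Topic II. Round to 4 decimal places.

Apply Bayes' rule: the posterior for each component is proportional to its prior times its likelihood at x.
Since both observations come from the same component, the likelihood for component k is f_k(x₁)·f_k(x₂).
  L_I = [P(loss | comp) = 0.22] × [0.22] = 0.0484
  L_II = [P(loss | comp) = 0.32] × [0.32] = 0.1024
  L_III = [P(loss | comp) = 0.24] × [0.24] = 0.0576
Prior × likelihood for each component:
  π_I·L_I = 0.35 × 0.0484 = 0.01694
  π_II·L_II = 0.23 × 0.1024 = 0.023552
  π_III·L_III = 0.42 × 0.0576 = 0.024192
Marginal: 0.01694 + 0.023552 + 0.024192 = 0.064684
P(Topic II | x₁,x₂) ≈ 0.3641

0.3641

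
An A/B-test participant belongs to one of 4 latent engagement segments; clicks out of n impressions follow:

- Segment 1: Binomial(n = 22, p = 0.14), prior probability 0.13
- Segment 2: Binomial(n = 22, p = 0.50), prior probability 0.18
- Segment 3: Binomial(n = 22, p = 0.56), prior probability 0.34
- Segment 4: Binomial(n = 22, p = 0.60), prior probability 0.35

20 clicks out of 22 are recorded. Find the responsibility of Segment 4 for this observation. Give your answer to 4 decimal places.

Posterior ∝ prior × likelihood, so P(k | x) ∝ P(Z=k) f_k(x); normalise over all components.
Binomial probabilities:
  f_1 = 1.42945e-15
  f_2 = 5.50747e-05
  f_3 = 0.000411413
  f_4 = 0.00135132
Prior × likelihood for each component:
  P(Z=1)·f_1 = 0.13 × 1.42945e-15 = 1.85829e-16
  P(Z=2)·f_2 = 0.18 × 5.50747e-05 = 9.91344e-06
  P(Z=3)·f_3 = 0.34 × 0.000411413 = 0.00013988
  P(Z=4)·f_4 = 0.35 × 0.00135132 = 0.000472961
Normaliser: 1.85829e-16 + 9.91344e-06 + 0.00013988 + 0.000472961 = 0.000622754
Responsibility of Segment 4: 0.000472961 / 0.000622754 ≈ 0.7595

0.7595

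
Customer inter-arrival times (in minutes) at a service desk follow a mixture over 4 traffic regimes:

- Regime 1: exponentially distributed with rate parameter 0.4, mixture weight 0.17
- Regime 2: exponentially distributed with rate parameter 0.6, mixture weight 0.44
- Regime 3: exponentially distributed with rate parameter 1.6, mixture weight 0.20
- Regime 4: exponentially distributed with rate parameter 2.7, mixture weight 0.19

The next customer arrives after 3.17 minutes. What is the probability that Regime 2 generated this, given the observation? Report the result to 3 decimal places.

0.650

By Bayes' theorem, P(k | x) = w_k f_k(x) / Σ_j w_j f_j(x).
Evaluate each component's likelihood at the observed value:
  L_1 = 0.4·e^(−0.4·3.17) = 0.4·e^(−1.2680) = 0.112558
  L_2 = 0.6·e^(−0.6·3.17) = 0.6·e^(−1.9020) = 0.0895619
  L_3 = 1.6·e^(−1.6·3.17) = 1.6·e^(−5.0720) = 0.0100318
  L_4 = 2.7·e^(−2.7·3.17) = 2.7·e^(−8.5590) = 0.00051789
Prior × likelihood for each component:
  w_1·L_1 = 0.17 × 0.112558 = 0.0191348
  w_2·L_2 = 0.44 × 0.0895619 = 0.0394072
  w_3·L_3 = 0.20 × 0.0100318 = 0.00200636
  w_4·L_4 = 0.19 × 0.00051789 = 9.8399e-05
Denominator: 0.0191348 + 0.0394072 + 0.00200636 + 9.8399e-05 = 0.0606468
So the posterior for Regime 2 is 0.0394072 / 0.0606468 ≈ 0.650.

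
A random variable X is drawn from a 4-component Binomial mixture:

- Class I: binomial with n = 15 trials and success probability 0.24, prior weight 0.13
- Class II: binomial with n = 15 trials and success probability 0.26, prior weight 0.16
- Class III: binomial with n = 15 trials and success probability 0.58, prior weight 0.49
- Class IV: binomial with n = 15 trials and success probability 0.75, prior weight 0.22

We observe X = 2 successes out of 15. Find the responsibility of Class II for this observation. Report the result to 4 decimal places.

Posterior ∝ prior × likelihood, so P(k | x) ∝ P(Z=k) f_k(x); normalise over all components.
Evaluate each component's likelihood at the observed value:
  L_I = 0.170682
  L_II = 0.141628
  L_III = 0.000446978
  L_IV = 8.801e-07
Weight by the priors:
  P(Z=I)·L_I = 0.13 × 0.170682 = 0.0221887
  P(Z=II)·L_II = 0.16 × 0.141628 = 0.0226604
  P(Z=III)·L_III = 0.49 × 0.000446978 = 0.000219019
  P(Z=IV)·L_IV = 0.22 × 8.801e-07 = 1.93622e-07
Evidence: 0.0221887 + 0.0226604 + 0.000219019 + 1.93622e-07 = 0.0450684
So the posterior for Class II is 0.0226604 / 0.0450684 ≈ 0.5028.

0.5028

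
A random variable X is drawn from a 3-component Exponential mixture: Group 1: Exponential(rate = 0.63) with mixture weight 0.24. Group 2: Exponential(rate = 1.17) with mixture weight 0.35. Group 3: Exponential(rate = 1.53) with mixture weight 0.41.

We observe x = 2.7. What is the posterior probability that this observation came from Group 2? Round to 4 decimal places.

Apply Bayes' rule: the posterior for each component is proportional to its prior times its likelihood at x.
Exponential densities:
  f_1 = 0.114976
  f_2 = 0.0496878
  f_3 = 0.0245822
Unnormalised posteriors:
  π_1·f_1 = 0.24 × 0.114976 = 0.0275941
  π_2·f_2 = 0.35 × 0.0496878 = 0.0173907
  π_3·f_3 = 0.41 × 0.0245822 = 0.0100787
Evidence: 0.0275941 + 0.0173907 + 0.0100787 = 0.0550636
Responsibility of Group 2: 0.0173907 / 0.0550636 ≈ 0.3158

0.3158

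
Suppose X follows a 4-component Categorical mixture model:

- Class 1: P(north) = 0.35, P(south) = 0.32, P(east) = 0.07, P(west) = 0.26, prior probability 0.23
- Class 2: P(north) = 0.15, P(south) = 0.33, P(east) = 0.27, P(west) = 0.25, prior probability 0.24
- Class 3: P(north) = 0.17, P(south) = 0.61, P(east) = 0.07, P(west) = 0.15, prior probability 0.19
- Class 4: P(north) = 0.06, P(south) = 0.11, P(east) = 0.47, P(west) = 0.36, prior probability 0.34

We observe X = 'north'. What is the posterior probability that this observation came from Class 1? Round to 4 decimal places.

0.4758

P(component k | x) = π_k·f_k(x) / marginal(x), where marginal(x) = Σ_j π_j·f_j(x).
Component likelihoods at x = 'north':
  f_1 = 0.35
  f_2 = 0.15
  f_3 = 0.17
  f_4 = 0.06
Multiply by the mixture weights:
  π_1·f_1 = 0.23 × 0.35 = 0.0805
  π_2·f_2 = 0.24 × 0.15 = 0.036
  π_3·f_3 = 0.19 × 0.17 = 0.0323
  π_4·f_4 = 0.34 × 0.06 = 0.0204
Sum: 0.0805 + 0.036 + 0.0323 + 0.0204 = 0.1692
P(Class 1 | 'north') = 0.0805 / 0.1692 ≈ 0.4758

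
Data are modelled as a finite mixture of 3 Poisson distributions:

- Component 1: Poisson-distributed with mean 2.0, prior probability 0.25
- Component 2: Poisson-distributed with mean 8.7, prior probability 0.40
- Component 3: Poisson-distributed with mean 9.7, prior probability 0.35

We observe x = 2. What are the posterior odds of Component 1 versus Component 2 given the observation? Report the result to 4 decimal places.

The posterior odds equal the prior odds times the likelihood ratio: (π_i/π_j)·(f_i(x)/f_j(x)).
Evaluate each component's likelihood at the observed value:
  L_1 = e^(−2.0)·2.0^2/2! = 0.270671
  L_2 = e^(−8.7)·8.7^2/2! = 0.00630444
  L_3 = e^(−9.7)·9.7^2/2! = 0.00288308
Posterior odds = (π_1·L_1) / (π_2·L_2) = (0.25·0.270671) / (0.40·0.00630444) = 0.0676676 / 0.00252178 ≈ 26.8333

26.8333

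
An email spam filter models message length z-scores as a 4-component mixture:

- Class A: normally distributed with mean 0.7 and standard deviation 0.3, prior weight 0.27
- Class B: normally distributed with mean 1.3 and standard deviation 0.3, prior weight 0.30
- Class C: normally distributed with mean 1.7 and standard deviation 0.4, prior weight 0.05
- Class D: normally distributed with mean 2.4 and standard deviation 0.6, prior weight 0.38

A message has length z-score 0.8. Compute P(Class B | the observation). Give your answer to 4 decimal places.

P(component k | x) = P(Z=k)·f_k(x) / marginal(x), where marginal(x) = Σ_j P(Z=j)·f_j(x).
Component likelihoods at x = 0.8:
  f_A = (1/(0.3·√(2π)))·exp(−(0.8−0.7)²/(2·0.3²)) = 1.329808·exp(-0.05556) = 1.25794
  f_B = (1/(0.3·√(2π)))·exp(−(0.8−1.3)²/(2·0.3²)) = 1.329808·exp(-1.38889) = 0.33159
  f_C = (1/(0.4·√(2π)))·exp(−(0.8−1.7)²/(2·0.4²)) = 0.997356·exp(-2.53125) = 0.0793491
  f_D = (1/(0.6·√(2π)))·exp(−(0.8−2.4)²/(2·0.6²)) = 0.664904·exp(-3.55556) = 0.0189933
Prior × likelihood for each component:
  P(Z=A)·f_A = 0.27 × 1.25794 = 0.339645
  P(Z=B)·f_B = 0.30 × 0.33159 = 0.0994771
  P(Z=C)·f_C = 0.05 × 0.0793491 = 0.00396746
  P(Z=D)·f_D = 0.38 × 0.0189933 = 0.00721746
Marginal: 0.339645 + 0.0994771 + 0.00396746 + 0.00721746 = 0.450307
So the posterior for Class B is 0.0994771 / 0.450307 ≈ 0.2209.

0.2209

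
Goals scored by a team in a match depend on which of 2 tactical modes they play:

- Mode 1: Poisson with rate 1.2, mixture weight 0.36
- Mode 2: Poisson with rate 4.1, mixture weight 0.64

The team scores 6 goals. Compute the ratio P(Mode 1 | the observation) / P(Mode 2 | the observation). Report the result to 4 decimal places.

Only the two components matter; the odds are (π_i f_i(x)) / (π_j f_j(x)).
Component likelihoods at x = 6 goals:
  f_1 = e^(−1.2)·1.2^6/6! = 0.00124911
  f_2 = e^(−4.1)·4.1^6/6! = 0.109336
Odds = (0.36/0.64) × (0.00124911/0.109336) = 0.5625 × 0.0114245 ≈ 0.0064

0.0064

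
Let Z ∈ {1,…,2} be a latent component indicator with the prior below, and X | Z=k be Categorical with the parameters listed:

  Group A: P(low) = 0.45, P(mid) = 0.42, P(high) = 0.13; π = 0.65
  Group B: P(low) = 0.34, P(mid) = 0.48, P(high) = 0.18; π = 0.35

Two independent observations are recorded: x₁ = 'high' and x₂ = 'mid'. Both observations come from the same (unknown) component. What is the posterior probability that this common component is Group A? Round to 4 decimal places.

By Bayes' theorem, P(k | x) = π_k f_k(x) / Σ_j π_j f_j(x).
Since both observations come from the same component, the likelihood for component k is f_k(x₁)·f_k(x₂).
  L_A = [0.13] × [0.42] = 0.0546
  L_B = [0.18] × [0.48] = 0.0864
Multiply by the mixture weights:
  π_A·L_A = 0.65 × 0.0546 = 0.03549
  π_B·L_B = 0.35 × 0.0864 = 0.03024
Normaliser: 0.03549 + 0.03024 = 0.06573
P(Group A | x₁, x₂) = 0.03549 / 0.06573 ≈ 0.5399

0.5399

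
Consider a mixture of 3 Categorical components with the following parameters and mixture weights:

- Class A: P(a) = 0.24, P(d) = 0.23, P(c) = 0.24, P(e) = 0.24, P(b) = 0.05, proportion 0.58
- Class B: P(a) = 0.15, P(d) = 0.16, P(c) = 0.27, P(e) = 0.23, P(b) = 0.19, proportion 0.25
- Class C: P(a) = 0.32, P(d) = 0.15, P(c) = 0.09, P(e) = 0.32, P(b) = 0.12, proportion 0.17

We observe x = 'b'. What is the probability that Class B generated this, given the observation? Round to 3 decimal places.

P(component k | x) = π_k·f_k(x) / marginal(x), where marginal(x) = Σ_j π_j·f_j(x).
Categorical probabilities:
  p_A = 0.05
  p_B = 0.19
  p_C = 0.12
Multiply by the mixture weights:
  π_A·p_A = 0.58 × 0.05 = 0.029
  π_B·p_B = 0.25 × 0.19 = 0.0475
  π_C·p_C = 0.17 × 0.12 = 0.0204
Denominator: 0.029 + 0.0475 + 0.0204 = 0.0969
Responsibility of Class B: 0.0475 / 0.0969 ≈ 0.490

0.490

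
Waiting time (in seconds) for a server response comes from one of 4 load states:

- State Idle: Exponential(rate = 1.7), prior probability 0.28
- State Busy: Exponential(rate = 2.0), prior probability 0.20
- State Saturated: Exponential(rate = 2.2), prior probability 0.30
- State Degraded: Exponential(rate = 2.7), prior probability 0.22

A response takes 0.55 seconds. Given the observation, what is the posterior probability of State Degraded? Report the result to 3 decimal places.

Posterior ∝ prior × likelihood, so P(k | x) ∝ π_k f_k(x); normalise over all components.
Exponential densities:
  p_Idle = 1.7·e^(−1.7·0.55) = 1.7·e^(−0.9350) = 0.667396
  p_Busy = 2.0·e^(−2.0·0.55) = 2.0·e^(−1.1000) = 0.665742
  p_Saturated = 2.2·e^(−2.2·0.55) = 2.2·e^(−1.2100) = 0.656034
  p_Degraded = 2.7·e^(−2.7·0.55) = 2.7·e^(−1.4850) = 0.611556
Multiply by the mixture weights:
  π_Idle·p_Idle = 0.28 × 0.667396 = 0.186871
  π_Busy·p_Busy = 0.20 × 0.665742 = 0.133148
  π_Saturated·p_Saturated = 0.30 × 0.656034 = 0.19681
  π_Degraded·p_Degraded = 0.22 × 0.611556 = 0.134542
Normaliser: 0.186871 + 0.133148 + 0.19681 + 0.134542 = 0.651372
Responsibility of State Degraded: 0.134542 / 0.651372 ≈ 0.207

0.207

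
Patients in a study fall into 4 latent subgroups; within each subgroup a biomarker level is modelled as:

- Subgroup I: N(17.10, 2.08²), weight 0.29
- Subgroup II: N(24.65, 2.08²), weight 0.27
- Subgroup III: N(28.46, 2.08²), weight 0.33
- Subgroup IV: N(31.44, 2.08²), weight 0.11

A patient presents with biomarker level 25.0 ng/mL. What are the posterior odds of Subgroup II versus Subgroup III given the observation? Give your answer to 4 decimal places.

3.2179

Posterior odds = (π_i f_i(x)) / (π_j f_j(x)); the normalising sum cancels.
Normal densities:
  f_I = (1/(2.08·√(2π)))·exp(−(25.0−17.10)²/(2·2.08²)) = 0.191799·exp(-7.21269) = 0.000141388
  f_II = (1/(2.08·√(2π)))·exp(−(25.0−24.65)²/(2·2.08²)) = 0.191799·exp(-0.01416) = 0.189103
  f_III = (1/(2.08·√(2π)))·exp(−(25.0−28.46)²/(2·2.08²)) = 0.191799·exp(-1.38355) = 0.0480815
  f_IV = (1/(2.08·√(2π)))·exp(−(25.0−31.44)²/(2·2.08²)) = 0.191799·exp(-4.79308) = 0.00158941
Odds = (0.27/0.33) × (0.189103/0.0480815) = 0.818182 × 3.93297 ≈ 3.2179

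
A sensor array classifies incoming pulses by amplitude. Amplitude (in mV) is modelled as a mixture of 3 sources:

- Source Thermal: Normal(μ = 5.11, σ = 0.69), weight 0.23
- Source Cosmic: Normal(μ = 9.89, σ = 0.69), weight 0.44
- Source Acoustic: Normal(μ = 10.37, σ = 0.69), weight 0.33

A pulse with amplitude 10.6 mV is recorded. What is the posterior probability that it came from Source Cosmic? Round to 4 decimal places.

0.4536

Posterior ∝ prior × likelihood, so P(k | x) ∝ π_k f_k(x); normalise over all components.
Normal densities:
  L_Thermal = 1.03582e-14
  L_Cosmic = 0.34052
  L_Acoustic = 0.546932
Unnormalised posteriors:
  π_Thermal·L_Thermal = 0.23 × 1.03582e-14 = 2.3824e-15
  π_Cosmic·L_Cosmic = 0.44 × 0.34052 = 0.149829
  π_Acoustic·L_Acoustic = 0.33 × 0.546932 = 0.180488
Normaliser: 2.3824e-15 + 0.149829 + 0.180488 = 0.330317
P(Source Cosmic | the observation) ≈ 0.4536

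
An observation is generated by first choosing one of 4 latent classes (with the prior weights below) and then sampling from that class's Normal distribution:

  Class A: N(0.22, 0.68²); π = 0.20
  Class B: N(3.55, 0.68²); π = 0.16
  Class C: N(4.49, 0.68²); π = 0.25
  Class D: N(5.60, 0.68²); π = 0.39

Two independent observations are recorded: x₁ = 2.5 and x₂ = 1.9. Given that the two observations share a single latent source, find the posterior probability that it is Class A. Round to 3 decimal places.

0.013

P(component k | x) = w_k·f_k(x) / marginal(x), where marginal(x) = Σ_j w_j·f_j(x).
Since both observations come from the same component, the likelihood for component k is f_k(x₁)·f_k(x₂).
  f_A = [0.00212415] × [0.0277317] = 5.89063e-05
  f_B = [0.178097] × [0.0308952] = 0.00550234
  f_C = [0.00810405] × [0.000415161] = 3.36449e-06
  f_D = [1.80077e-05] × [2.18501e-07] = 3.93469e-12
Multiply by the mixture weights:
  w_A·f_A = 0.20 × 5.89063e-05 = 1.17813e-05
  w_B·f_B = 0.16 × 0.00550234 = 0.000880375
  w_C·f_C = 0.25 × 3.36449e-06 = 8.41121e-07
  w_D·f_D = 0.39 × 3.93469e-12 = 1.53453e-12
Normaliser: 1.17813e-05 + 0.000880375 + 8.41121e-07 + 1.53453e-12 = 0.000892997
P(Class A | x₁, x₂) = 1.17813e-05 / 0.000892997 ≈ 0.013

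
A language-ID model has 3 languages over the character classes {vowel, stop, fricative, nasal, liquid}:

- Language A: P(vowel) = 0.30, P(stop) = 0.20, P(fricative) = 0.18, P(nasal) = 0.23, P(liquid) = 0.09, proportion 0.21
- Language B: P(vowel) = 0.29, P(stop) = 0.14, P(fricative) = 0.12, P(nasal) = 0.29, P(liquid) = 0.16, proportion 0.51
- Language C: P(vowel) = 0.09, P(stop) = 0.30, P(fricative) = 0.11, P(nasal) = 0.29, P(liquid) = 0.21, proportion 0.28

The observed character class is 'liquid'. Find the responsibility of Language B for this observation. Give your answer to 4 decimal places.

0.5122

Posterior ∝ prior × likelihood, so P(k | x) ∝ P(Z=k) f_k(x); normalise over all components.
Component likelihoods at x = 'liquid':
  L_A = 0.09
  L_B = 0.16
  L_C = 0.21
Unnormalised posteriors:
  P(Z=A)·L_A = 0.21 × 0.09 = 0.0189
  P(Z=B)·L_B = 0.51 × 0.16 = 0.0816
  P(Z=C)·L_C = 0.28 × 0.21 = 0.0588
Sum: 0.0189 + 0.0816 + 0.0588 = 0.1593
Responsibility of Language B: 0.0816 / 0.1593 ≈ 0.5122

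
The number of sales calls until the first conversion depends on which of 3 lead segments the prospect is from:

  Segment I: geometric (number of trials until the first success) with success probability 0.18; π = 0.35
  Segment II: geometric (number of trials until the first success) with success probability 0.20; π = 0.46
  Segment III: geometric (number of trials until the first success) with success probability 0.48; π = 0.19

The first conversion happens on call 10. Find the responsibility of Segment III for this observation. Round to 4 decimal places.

P(component k | x) = π_k·f_k(x) / marginal(x), where marginal(x) = Σ_j π_j·f_j(x).
Evaluate each component's likelihood at the observed value:
  f_I = 0.0301715
  f_II = 0.0268435
  f_III = 0.00133435
Unnormalised posteriors:
  π_I·f_I = 0.35 × 0.0301715 = 0.01056
  π_II·f_II = 0.46 × 0.0268435 = 0.012348
  π_III·f_III = 0.19 × 0.00133435 = 0.000253527
Denominator: 0.01056 + 0.012348 + 0.000253527 = 0.0231616
So the posterior for Segment III is 0.000253527 / 0.0231616 ≈ 0.0109.

0.0109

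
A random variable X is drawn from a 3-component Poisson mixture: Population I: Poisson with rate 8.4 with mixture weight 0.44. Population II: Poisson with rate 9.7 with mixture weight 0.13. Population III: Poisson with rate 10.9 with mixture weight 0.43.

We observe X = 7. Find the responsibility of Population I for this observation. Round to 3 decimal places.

Posterior ∝ prior × likelihood, so P(k | x) ∝ π_k f_k(x); normalise over all components.
Component likelihoods at x = 7:
  f_I = e^(−8.4)·8.4^7/7! = 0.131659
  f_II = e^(−9.7)·9.7^7/7! = 0.0982461
  f_III = e^(−10.9)·10.9^7/7! = 0.0669492
Weight by the priors:
  π_I·f_I = 0.44 × 0.131659 = 0.05793
  π_II·f_II = 0.13 × 0.0982461 = 0.012772
  π_III·f_III = 0.43 × 0.0669492 = 0.0287881
Sum: 0.05793 + 0.012772 + 0.0287881 = 0.0994901
P(Population I | data) ≈ 0.582

0.582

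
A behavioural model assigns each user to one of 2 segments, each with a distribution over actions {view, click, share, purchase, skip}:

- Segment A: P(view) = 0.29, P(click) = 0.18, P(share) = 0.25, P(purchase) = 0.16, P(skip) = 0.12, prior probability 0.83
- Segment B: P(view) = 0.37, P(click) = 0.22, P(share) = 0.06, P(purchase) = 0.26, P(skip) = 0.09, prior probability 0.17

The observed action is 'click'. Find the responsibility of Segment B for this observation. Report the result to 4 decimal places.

0.2002

Posterior ∝ prior × likelihood, so P(k | x) ∝ π_k f_k(x); normalise over all components.
Evaluate each component's likelihood at the observed value:
  p_A = 0.18
  p_B = 0.22
Prior × likelihood for each component:
  π_A·p_A = 0.83 × 0.18 = 0.1494
  π_B·p_B = 0.17 × 0.22 = 0.0374
Normaliser: 0.1494 + 0.0374 = 0.1868
P(Segment B | data) = 0.0374 / 0.1868 ≈ 0.2002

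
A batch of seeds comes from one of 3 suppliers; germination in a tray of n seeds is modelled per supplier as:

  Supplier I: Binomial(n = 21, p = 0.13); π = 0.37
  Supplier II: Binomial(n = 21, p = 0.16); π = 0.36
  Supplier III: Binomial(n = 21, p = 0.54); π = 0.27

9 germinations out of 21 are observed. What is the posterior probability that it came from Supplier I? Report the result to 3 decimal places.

0.007

Posterior ∝ prior × likelihood, so P(k | x) ∝ P(Z=k) f_k(x); normalise over all components.
Binomial probabilities:
  p_I = C(21,9)·0.13^9·0.87^12 = 293930·1.06045e-08·0.188032 = 0.000586091
  p_II = C(21,9)·0.16^9·0.84^12 = 293930·6.87195e-08·0.12341 = 0.00249273
  p_III = C(21,9)·0.54^9·0.46^12 = 293930·0.00390431·8.97623e-05 = 0.103011
Weight by the priors:
  P(Z=I)·p_I = 0.37 × 0.000586091 = 0.000216854
  P(Z=II)·p_II = 0.36 × 0.00249273 = 0.000897383
  P(Z=III)·p_III = 0.27 × 0.103011 = 0.0278129
Normaliser: 0.000216854 + 0.000897383 + 0.0278129 = 0.0289271
P(Supplier I | 9 germinations out of 21) ≈ 0.007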